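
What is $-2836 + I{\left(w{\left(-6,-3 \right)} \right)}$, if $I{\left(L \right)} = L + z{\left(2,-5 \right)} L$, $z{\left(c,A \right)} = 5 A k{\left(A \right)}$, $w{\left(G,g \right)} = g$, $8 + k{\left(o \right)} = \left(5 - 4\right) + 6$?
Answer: $-2914$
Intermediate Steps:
$k{\left(o \right)} = -1$ ($k{\left(o \right)} = -8 + \left(\left(5 - 4\right) + 6\right) = -8 + \left(1 + 6\right) = -8 + 7 = -1$)
$z{\left(c,A \right)} = - 5 A$ ($z{\left(c,A \right)} = 5 A \left(-1\right) = - 5 A$)
$I{\left(L \right)} = 26 L$ ($I{\left(L \right)} = L + \left(-5\right) \left(-5\right) L = L + 25 L = 26 L$)
$-2836 + I{\left(w{\left(-6,-3 \right)} \right)} = -2836 + 26 \left(-3\right) = -2836 - 78 = -2914$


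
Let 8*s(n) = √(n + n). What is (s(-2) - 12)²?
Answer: (48 - I)²/16 ≈ 143.94 - 6.0*I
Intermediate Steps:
s(n) = √2*√n/8 (s(n) = √(n + n)/8 = √(2*n)/8 = (√2*√n)/8 = √2*√n/8)
(s(-2) - 12)² = (√2*√(-2)/8 - 12)² = (√2*(I*√2)/8 - 12)² = (I/4 - 12)² = (-12 + I/4)²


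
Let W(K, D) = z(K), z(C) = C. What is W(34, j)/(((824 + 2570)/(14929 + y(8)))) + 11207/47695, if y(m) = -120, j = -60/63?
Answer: 12026377614/80938415 ≈ 148.59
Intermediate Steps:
j = -20/21 (j = -60*1/63 = -20/21 ≈ -0.95238)
W(K, D) = K
W(34, j)/(((824 + 2570)/(14929 + y(8)))) + 11207/47695 = 34/(((824 + 2570)/(14929 - 120))) + 11207/47695 = 34/((3394/14809)) + 11207*(1/47695) = 34/((3394*(1/14809))) + 11207/47695 = 34/(3394/14809) + 11207/47695 = 34*(14809/3394) + 11207/47695 = 251753/1697 + 11207/47695 = 12026377614/80938415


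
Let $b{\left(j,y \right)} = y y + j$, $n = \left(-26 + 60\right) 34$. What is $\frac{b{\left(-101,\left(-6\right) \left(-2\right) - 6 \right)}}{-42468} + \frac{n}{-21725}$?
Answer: $- \frac{47680883}{922617300} \approx -0.05168$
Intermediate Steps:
$n = 1156$ ($n = 34 \cdot 34 = 1156$)
$b{\left(j,y \right)} = j + y^{2}$ ($b{\left(j,y \right)} = y^{2} + j = j + y^{2}$)
$\frac{b{\left(-101,\left(-6\right) \left(-2\right) - 6 \right)}}{-42468} + \frac{n}{-21725} = \frac{-101 + \left(\left(-6\right) \left(-2\right) - 6\right)^{2}}{-42468} + \frac{1156}{-21725} = \left(-101 + \left(12 - 6\right)^{2}\right) \left(- \frac{1}{42468}\right) + 1156 \left(- \frac{1}{21725}\right) = \left(-101 + 6^{2}\right) \left(- \frac{1}{42468}\right) - \frac{1156}{21725} = \left(-101 + 36\right) \left(- \frac{1}{42468}\right) - \frac{1156}{21725} = \left(-65\right) \left(- \frac{1}{42468}\right) - \frac{1156}{21725} = \frac{65}{42468} - \frac{1156}{21725} = - \frac{47680883}{922617300}$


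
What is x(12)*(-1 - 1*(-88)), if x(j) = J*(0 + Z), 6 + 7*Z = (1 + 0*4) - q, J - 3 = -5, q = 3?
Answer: 1392/7 ≈ 198.86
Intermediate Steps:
J = -2 (J = 3 - 5 = -2)
Z = -8/7 (Z = -6/7 + ((1 + 0*4) - 1*3)/7 = -6/7 + ((1 + 0) - 3)/7 = -6/7 + (1 - 3)/7 = -6/7 + (1/7)*(-2) = -6/7 - 2/7 = -8/7 ≈ -1.1429)
x(j) = 16/7 (x(j) = -2*(0 - 8/7) = -2*(-8/7) = 16/7)
x(12)*(-1 - 1*(-88)) = 16*(-1 - 1*(-88))/7 = 16*(-1 + 88)/7 = (16/7)*87 = 1392/7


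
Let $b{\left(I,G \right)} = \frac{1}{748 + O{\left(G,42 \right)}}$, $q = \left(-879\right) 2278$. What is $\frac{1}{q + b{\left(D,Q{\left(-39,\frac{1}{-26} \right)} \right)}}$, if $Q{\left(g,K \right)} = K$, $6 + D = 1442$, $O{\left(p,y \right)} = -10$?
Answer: $- \frac{738}{1477743155} \approx -4.9941 \cdot 10^{-7}$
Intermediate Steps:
$D = 1436$ ($D = -6 + 1442 = 1436$)
$q = -2002362$
$b{\left(I,G \right)} = \frac{1}{738}$ ($b{\left(I,G \right)} = \frac{1}{748 - 10} = \frac{1}{738}$)
$\frac{1}{q + b{\left(D,Q{\left(-39,\frac{1}{-26} \right)} \right)}} = \frac{1}{-2002362 + \frac{1}{738}} = \frac{1}{- \frac{1477743155}{738}} = - \frac{738}{1477743155}$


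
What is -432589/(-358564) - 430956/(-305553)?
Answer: 95568057967/36520101964 ≈ 2.6169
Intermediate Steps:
-432589/(-358564) - 430956/(-305553) = -432589*(-1/358564) - 430956*(-1/305553) = 432589/358564 + 143652/101851 = 95568057967/36520101964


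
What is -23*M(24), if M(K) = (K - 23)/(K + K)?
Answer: -23/48 ≈ -0.47917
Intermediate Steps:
M(K) = (-23 + K)/(2*K) (M(K) = (-23 + K)/((2*K)) = (-23 + K)*(1/(2*K)) = (-23 + K)/(2*K))
-23*M(24) = -23*(-23 + 24)/(2*24) = -23/(2*24) = -23*1/48 = -23/48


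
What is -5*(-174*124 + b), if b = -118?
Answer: 108470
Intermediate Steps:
-5*(-174*124 + b) = -5*(-174*124 - 118) = -5*(-21576 - 118) = -5*(-21694) = 108470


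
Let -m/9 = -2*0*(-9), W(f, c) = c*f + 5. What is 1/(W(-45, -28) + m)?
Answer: 1/1265 ≈ 0.00079051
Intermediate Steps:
W(f, c) = 5 + c*f
m = 0 (m = -9*(-2*0)*(-9) = -0*(-9) = -9*0 = 0)
1/(W(-45, -28) + m) = 1/((5 - 28*(-45)) + 0) = 1/((5 + 1260) + 0) = 1/(1265 + 0) = 1/1265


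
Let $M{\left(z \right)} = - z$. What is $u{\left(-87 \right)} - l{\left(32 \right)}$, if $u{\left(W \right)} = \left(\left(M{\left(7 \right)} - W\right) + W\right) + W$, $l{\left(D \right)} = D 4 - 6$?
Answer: $-216$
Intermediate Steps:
$l{\left(D \right)} = -6 + 4 D$ ($l{\left(D \right)} = 4 D - 6 = -6 + 4 D$)
$u{\left(W \right)} = -7 + W$ ($u{\left(W \right)} = \left(\left(\left(-1\right) 7 - W\right) + W\right) + W = \left(\left(-7 - W\right) + W\right) + W = -7 + W$)
$u{\left(-87 \right)} - l{\left(32 \right)} = \left(-7 - 87\right) - \left(-6 + 4 \cdot 32\right) = -94 - \left(-6 + 128\right) = -94 - 122 = -216$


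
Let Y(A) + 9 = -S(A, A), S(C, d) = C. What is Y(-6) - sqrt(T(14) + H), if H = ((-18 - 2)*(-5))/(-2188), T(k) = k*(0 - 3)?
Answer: -3 - I*sqrt(12580453)/547 ≈ -3.0 - 6.4843*I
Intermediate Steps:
T(k) = -3*k (T(k) = k*(-3) = -3*k)
H = -25/547 (H = -20*(-5)*(-1/2188) = 100*(-1/2188) = -25/547 ≈ -0.045704)
Y(A) = -9 - A
Y(-6) - sqrt(T(14) + H) = (-9 - 1*(-6)) - sqrt(-3*14 - 25/547) = (-9 + 6) - sqrt(-42 - 25/547) = -3 - sqrt(-22999/547) = -3 - I*sqrt(12580453)/547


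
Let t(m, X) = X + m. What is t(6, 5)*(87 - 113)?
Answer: -286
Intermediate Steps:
t(6, 5)*(87 - 113) = (5 + 6)*(87 - 113) = 11*(-26) = -286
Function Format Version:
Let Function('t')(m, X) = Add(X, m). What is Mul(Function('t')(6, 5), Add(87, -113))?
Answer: -286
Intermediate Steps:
Mul(Function('t')(6, 5), Add(87, -113)) = Mul(Add(5, 6), Add(87, -113)) = Mul(11, -26) = -286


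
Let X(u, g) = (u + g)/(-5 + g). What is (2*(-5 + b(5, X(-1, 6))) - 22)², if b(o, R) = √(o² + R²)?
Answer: 1224 - 640*√2 ≈ 318.90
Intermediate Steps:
X(u, g) = (g + u)/(-5 + g)
b(o, R) = √(R² + o²)
(2*(-5 + b(5, X(-1, 6))) - 22)² = (2*(-5 + √(((6 - 1)/(-5 + 6))² + 5²)) - 22)² = (2*(-5 + √((5/1)² + 25)) - 22)² = (2*(-5 + √((1*5)² + 25)) - 22)² = (2*(-5 + √(5² + 25)) - 22)² = (2*(-5 + √(25 + 25)) - 22)² = (2*(-5 + √50) - 22)² = (2*(-5 + 5*√2) - 22)² = ((-10 + 10*√2) - 22)² = (-32 + 10*√2)²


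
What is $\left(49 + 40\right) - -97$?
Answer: $186$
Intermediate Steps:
$\left(49 + 40\right) - -97 = 89 + 97 = 186$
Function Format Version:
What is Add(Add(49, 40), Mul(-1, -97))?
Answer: 186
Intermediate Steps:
Add(Add(49, 40), Mul(-1, -97)) = Add(89, 97) = 186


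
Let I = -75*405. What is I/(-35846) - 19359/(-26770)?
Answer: 376770366/239899355 ≈ 1.5705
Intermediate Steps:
I = -30375
I/(-35846) - 19359/(-26770) = -30375/(-35846) - 19359/(-26770) = -30375*(-1/35846) - 19359*(-1/26770) = 30375/35846 + 19359/26770 = 376770366/239899355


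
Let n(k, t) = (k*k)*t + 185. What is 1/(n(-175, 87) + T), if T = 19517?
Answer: 1/2684077 ≈ 3.7257e-7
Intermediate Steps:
n(k, t) = 185 + t*k² (n(k, t) = k²*t + 185 = t*k² + 185 = 185 + t*k²)
1/(n(-175, 87) + T) = 1/((185 + 87*(-175)²) + 19517) = 1/((185 + 87*30625) + 19517) = 1/((185 + 2664375) + 19517) = 1/(2664560 + 19517) = 1/2684077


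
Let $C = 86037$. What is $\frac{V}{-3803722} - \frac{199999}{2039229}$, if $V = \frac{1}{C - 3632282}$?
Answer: $- \frac{2697772535845836881}{27507017487610080810} \approx -0.098076$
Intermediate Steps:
$V = - \frac{1}{3546245}$ ($V = \frac{1}{86037 - 3632282} = \frac{1}{-3546245} = - \frac{1}{3546245} \approx -2.8199 \cdot 10^{-7}$)
$\frac{V}{-3803722} - \frac{199999}{2039229} = - \frac{1}{3546245 \left(-3803722\right)} - \frac{199999}{2039229} = \left(- \frac{1}{3546245}\right) \left(- \frac{1}{3803722}\right) - \frac{199999}{2039229} = \frac{1}{13488930123890} - \frac{199999}{2039229} = - \frac{2697772535845836881}{27507017487610080810}$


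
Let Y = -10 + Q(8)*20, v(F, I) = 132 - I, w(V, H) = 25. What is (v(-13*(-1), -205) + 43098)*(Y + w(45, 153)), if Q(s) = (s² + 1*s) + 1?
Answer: 64066625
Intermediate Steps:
Q(s) = 1 + s + s² (Q(s) = (s² + s) + 1 = (s + s²) + 1 = 1 + s + s²)
Y = 1450 (Y = -10 + (1 + 8 + 8²)*20 = -10 + (1 + 8 + 64)*20 = -10 + 73*20 = -10 + 1460 = 1450)
(v(-13*(-1), -205) + 43098)*(Y + w(45, 153)) = ((132 - 1*(-205)) + 43098)*(1450 + 25) = ((132 + 205) + 43098)*1475 = (337 + 43098)*1475 = 43435*1475 = 64066625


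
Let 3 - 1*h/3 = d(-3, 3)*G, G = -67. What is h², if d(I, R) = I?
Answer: 352836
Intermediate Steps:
h = -594 (h = 9 - (-9)*(-67) = 9 - 3*201 = 9 - 603 = -594)
h² = (-594)² = 352836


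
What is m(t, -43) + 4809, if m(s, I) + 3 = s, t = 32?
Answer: 4838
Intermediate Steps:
m(s, I) = -3 + s
m(t, -43) + 4809 = (-3 + 32) + 4809 = 29 + 4809 = 4838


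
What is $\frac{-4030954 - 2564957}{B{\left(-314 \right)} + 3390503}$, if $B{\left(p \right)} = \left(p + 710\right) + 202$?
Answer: $- \frac{104697}{53827} \approx -1.9451$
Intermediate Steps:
$B{\left(p \right)} = 912 + p$ ($B{\left(p \right)} = \left(710 + p\right) + 202 = 912 + p$)
$\frac{-4030954 - 2564957}{B{\left(-314 \right)} + 3390503} = \frac{-4030954 - 2564957}{\left(912 - 314\right) + 3390503} = - \frac{6595911}{598 + 3390503} = - \frac{6595911}{3391101} = \left(-6595911\right) \frac{1}{3391101} = - \frac{104697}{53827}$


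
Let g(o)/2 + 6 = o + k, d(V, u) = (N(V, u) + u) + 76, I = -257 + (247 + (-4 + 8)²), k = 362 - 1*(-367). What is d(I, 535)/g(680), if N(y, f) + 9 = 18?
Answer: 310/1403 ≈ 0.22096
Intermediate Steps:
N(y, f) = 9 (N(y, f) = -9 + 18 = 9)
k = 729 (k = 362 + 367 = 729)
I = 6 (I = -257 + (247 + 4²) = -257 + (247 + 16) = -257 + 263 = 6)
d(V, u) = 85 + u (d(V, u) = (9 + u) + 76 = 85 + u)
g(o) = 1446 + 2*o (g(o) = -12 + 2*(o + 729) = -12 + 2*(729 + o) = -12 + (1458 + 2*o) = 1446 + 2*o)
d(I, 535)/g(680) = (85 + 535)/(1446 + 2*680) = 620/(1446 + 1360) = 620/2806 = 620*(1/2806) = 310/1403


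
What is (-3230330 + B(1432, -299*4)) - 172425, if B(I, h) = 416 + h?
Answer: -3403535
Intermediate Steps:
(-3230330 + B(1432, -299*4)) - 172425 = (-3230330 + (416 - 299*4)) - 172425 = (-3230330 + (416 - 1196)) - 172425 = (-3230330 - 780) - 172425 = -3231110 - 172425 = -3403535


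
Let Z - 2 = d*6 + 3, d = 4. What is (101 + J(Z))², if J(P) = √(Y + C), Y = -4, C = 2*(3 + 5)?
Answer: 10213 + 404*√3 ≈ 10913.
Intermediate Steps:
C = 16 (C = 2*8 = 16)
Z = 29 (Z = 2 + (4*6 + 3) = 2 + (24 + 3) = 2 + 27 = 29)
J(P) = 2*√3 (J(P) = √(-4 + 16) = √12 = 2*√3)
(101 + J(Z))² = (101 + 2*√3)²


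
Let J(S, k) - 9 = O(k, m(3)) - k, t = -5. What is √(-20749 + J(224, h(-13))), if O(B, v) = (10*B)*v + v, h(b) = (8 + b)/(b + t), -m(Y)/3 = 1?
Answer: I*√747058/6 ≈ 144.05*I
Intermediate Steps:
m(Y) = -3 (m(Y) = -3*1 = -3)
h(b) = (8 + b)/(-5 + b) (h(b) = (8 + b)/(b - 5) = (8 + b)/(-5 + b))
O(B, v) = v + 10*B*v (O(B, v) = 10*B*v + v = v + 10*B*v)
J(S, k) = 6 - 31*k (J(S, k) = 9 + (-3*(1 + 10*k) - k) = 9 + ((-3 - 30*k) - k) = 9 + (-3 - 31*k) = 6 - 31*k)
√(-20749 + J(224, h(-13))) = √(-20749 + (6 - 31*(8 - 13)/(-5 - 13))) = √(-20749 + (6 - 31*(-5)/(-18))) = √(-20749 + (6 - (-31)*(-5)/18)) = √(-20749 + (6 - 31*5/18)) = √(-20749 + (6 - 155/18)) = √(-20749 - 47/18) = √(-373529/18) = I*√747058/6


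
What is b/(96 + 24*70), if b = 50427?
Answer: 16809/592 ≈ 28.394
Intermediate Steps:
b/(96 + 24*70) = 50427/(96 + 24*70) = 50427/(96 + 1680) = 50427/1776 = 50427*(1/1776) = 16809/592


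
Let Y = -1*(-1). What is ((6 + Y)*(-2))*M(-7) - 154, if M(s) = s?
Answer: -56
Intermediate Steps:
Y = 1
((6 + Y)*(-2))*M(-7) - 154 = ((6 + 1)*(-2))*(-7) - 154 = (7*(-2))*(-7) - 154 = -14*(-7) - 154 = 98 - 154 = -56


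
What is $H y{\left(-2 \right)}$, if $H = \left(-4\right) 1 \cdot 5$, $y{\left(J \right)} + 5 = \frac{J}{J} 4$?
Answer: $20$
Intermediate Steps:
$y{\left(J \right)} = -1$ ($y{\left(J \right)} = -5 + \frac{J}{J} 4 = -5 + 1 \cdot 4 = -5 + 4 = -1$)
$H = -20$ ($H = \left(-4\right) 5 = -20$)
$H y{\left(-2 \right)} = \left(-20\right) \left(-1\right) = 20$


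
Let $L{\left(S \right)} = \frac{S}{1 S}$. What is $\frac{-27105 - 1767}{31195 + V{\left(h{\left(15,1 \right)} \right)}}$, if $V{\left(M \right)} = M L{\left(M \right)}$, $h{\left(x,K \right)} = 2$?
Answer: $- \frac{9624}{10399} \approx -0.92547$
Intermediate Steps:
$L{\left(S \right)} = 1$ ($L{\left(S \right)} = \frac{S}{S} = 1$)
$V{\left(M \right)} = M$ ($V{\left(M \right)} = M 1 = M$)
$\frac{-27105 - 1767}{31195 + V{\left(h{\left(15,1 \right)} \right)}} = \frac{-27105 - 1767}{31195 + 2} = - \frac{28872}{31197} = \left(-28872\right) \frac{1}{31197} = - \frac{9624}{10399}$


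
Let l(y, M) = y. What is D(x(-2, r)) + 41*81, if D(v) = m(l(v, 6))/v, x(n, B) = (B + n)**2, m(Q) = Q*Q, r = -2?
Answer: 3337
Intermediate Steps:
m(Q) = Q**2
D(v) = v (D(v) = v**2/v = v)
D(x(-2, r)) + 41*81 = (-2 - 2)**2 + 41*81 = (-4)**2 + 3321 = 16 + 3321 = 3337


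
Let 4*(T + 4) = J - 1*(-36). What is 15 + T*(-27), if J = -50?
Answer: 435/2 ≈ 217.50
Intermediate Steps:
T = -15/2 (T = -4 + (-50 - 1*(-36))/4 = -4 + (-50 + 36)/4 = -4 + (¼)*(-14) = -4 - 7/2 = -15/2 ≈ -7.5000)
15 + T*(-27) = 15 - 15/2*(-27) = 15 + 405/2 = 435/2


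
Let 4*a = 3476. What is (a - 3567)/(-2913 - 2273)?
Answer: 1349/2593 ≈ 0.52025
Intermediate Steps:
a = 869 (a = (¼)*3476 = 869)
(a - 3567)/(-2913 - 2273) = (869 - 3567)/(-2913 - 2273) = -2698/(-5186) = -2698*(-1/5186) = 1349/2593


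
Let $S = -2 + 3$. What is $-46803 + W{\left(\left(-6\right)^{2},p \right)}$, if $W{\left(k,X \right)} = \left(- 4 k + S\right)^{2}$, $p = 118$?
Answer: $-26354$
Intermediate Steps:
$S = 1$
$W{\left(k,X \right)} = \left(1 - 4 k\right)^{2}$ ($W{\left(k,X \right)} = \left(- 4 k + 1\right)^{2} = \left(1 - 4 k\right)^{2}$)
$-46803 + W{\left(\left(-6\right)^{2},p \right)} = -46803 + \left(-1 + 4 \left(-6\right)^{2}\right)^{2} = -46803 + \left(-1 + 4 \cdot 36\right)^{2} = -46803 + \left(-1 + 144\right)^{2} = -46803 + 143^{2} = -46803 + 20449 = -26354$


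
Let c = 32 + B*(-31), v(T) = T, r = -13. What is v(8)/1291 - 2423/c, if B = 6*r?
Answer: -3108493/3162950 ≈ -0.98278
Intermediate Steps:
B = -78 (B = 6*(-13) = -78)
c = 2450 (c = 32 - 78*(-31) = 32 + 2418 = 2450)
v(8)/1291 - 2423/c = 8/1291 - 2423/2450 = -3108493/3162950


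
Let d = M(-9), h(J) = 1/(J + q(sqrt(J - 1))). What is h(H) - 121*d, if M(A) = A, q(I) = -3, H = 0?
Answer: 3266/3 ≈ 1088.7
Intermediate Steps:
h(J) = 1/(-3 + J) (h(J) = 1/(J - 3) = 1/(-3 + J))
d = -9
h(H) - 121*d = 1/(-3 + 0) - 121*(-9) = 1/(-3) + 1089 = -1/3 + 1089 = 3266/3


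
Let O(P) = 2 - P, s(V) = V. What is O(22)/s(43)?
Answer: -20/43 ≈ -0.46512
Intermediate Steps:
O(22)/s(43) = (2 - 1*22)/43 = (2 - 22)*(1/43) = -20*1/43 = -20/43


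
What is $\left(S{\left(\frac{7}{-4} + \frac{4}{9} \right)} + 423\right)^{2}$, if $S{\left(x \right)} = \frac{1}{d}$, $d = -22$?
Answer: $\frac{86583025}{484} \approx 1.7889 \cdot 10^{5}$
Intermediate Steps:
$S{\left(x \right)} = - \frac{1}{22}$ ($S{\left(x \right)} = \frac{1}{-22} = - \frac{1}{22}$)
$\left(S{\left(\frac{7}{-4} + \frac{4}{9} \right)} + 423\right)^{2} = \left(- \frac{1}{22} + 423\right)^{2} = \left(\frac{9305}{22}\right)^{2} = \frac{86583025}{484}$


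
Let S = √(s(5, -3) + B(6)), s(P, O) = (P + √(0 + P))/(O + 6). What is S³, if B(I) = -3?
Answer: -I*√3*(4 - √5)^(3/2)/9 ≈ -0.45086*I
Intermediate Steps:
s(P, O) = (P + √P)/(6 + O)
S = √(-4/3 + √5/3) (S = √((5 + √5)/(6 - 3) - 3) = √((5 + √5)/3 - 3) = √((5/3 + √5/3) - 3) = √(-4/3 + √5/3) ≈ 0.7668*I)
S³ = (√(-12 + 3*√5)/3)³ = (-12 + 3*√5)^(3/2)/27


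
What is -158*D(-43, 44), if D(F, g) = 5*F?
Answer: 33970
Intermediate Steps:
-158*D(-43, 44) = -790*(-43) = -158*(-215) = 33970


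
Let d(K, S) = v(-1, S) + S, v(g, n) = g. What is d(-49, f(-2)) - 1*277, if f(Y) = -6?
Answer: -284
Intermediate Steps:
d(K, S) = -1 + S
d(-49, f(-2)) - 1*277 = (-1 - 6) - 1*277 = -7 - 277 = -284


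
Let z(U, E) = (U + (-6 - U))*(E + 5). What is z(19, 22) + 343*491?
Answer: 168251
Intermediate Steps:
z(U, E) = -30 - 6*E (z(U, E) = -6*(5 + E) = -30 - 6*E)
z(19, 22) + 343*491 = (-30 - 6*22) + 343*491 = (-30 - 132) + 168413 = -162 + 168413 = 168251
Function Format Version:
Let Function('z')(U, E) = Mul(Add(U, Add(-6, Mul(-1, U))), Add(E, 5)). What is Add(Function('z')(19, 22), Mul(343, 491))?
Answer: 168251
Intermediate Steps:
Function('z')(U, E) = Add(-30, Mul(-6, E)) (Function('z')(U, E) = Mul(-6, Add(5, E)) = Add(-30, Mul(-6, E)))
Add(Function('z')(19, 22), Mul(343, 491)) = Add(Add(-30, Mul(-6, 22)), Mul(343, 491)) = Add(Add(-30, -132), 168413) = Add(-162, 168413) = 168251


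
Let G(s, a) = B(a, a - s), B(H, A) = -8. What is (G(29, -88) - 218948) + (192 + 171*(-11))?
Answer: -220645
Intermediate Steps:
G(s, a) = -8
(G(29, -88) - 218948) + (192 + 171*(-11)) = (-8 - 218948) + (192 + 171*(-11)) = -218956 + (192 - 1881) = -218956 - 1689 = -220645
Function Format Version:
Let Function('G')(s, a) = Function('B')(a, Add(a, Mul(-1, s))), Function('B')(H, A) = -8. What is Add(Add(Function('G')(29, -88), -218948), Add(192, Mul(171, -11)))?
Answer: -220645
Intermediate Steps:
Function('G')(s, a) = -8
Add(Add(Function('G')(29, -88), -218948), Add(192, Mul(171, -11))) = Add(Add(-8, -218948), Add(192, Mul(171, -11))) = Add(-218956, Add(192, -1881)) = Add(-218956, -1689) = -220645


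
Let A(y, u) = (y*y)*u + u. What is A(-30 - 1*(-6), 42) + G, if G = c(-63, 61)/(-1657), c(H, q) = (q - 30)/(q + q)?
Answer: 4899000005/202154 ≈ 24234.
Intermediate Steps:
c(H, q) = (-30 + q)/(2*q) (c(H, q) = (-30 + q)/((2*q)) = (-30 + q)*(1/(2*q)) = (-30 + q)/(2*q))
A(y, u) = u + u*y² (A(y, u) = y²*u + u = u*y² + u = u + u*y²)
G = -31/202154 (G = ((½)*(-30 + 61)/61)/(-1657) = ((½)*(1/61)*31)*(-1/1657) = (31/122)*(-1/1657) = -31/202154 ≈ -0.00015335)
A(-30 - 1*(-6), 42) + G = 42*(1 + (-30 - 1*(-6))²) - 31/202154 = 42*(1 + (-30 + 6)²) - 31/202154 = 42*(1 + (-24)²) - 31/202154 = 42*(1 + 576) - 31/202154 = 42*577 - 31/202154 = 24234 - 31/202154 = 4899000005/202154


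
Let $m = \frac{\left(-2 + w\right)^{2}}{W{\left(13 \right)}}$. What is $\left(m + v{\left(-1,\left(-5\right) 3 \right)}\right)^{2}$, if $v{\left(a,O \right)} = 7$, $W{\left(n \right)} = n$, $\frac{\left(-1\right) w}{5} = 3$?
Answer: $\frac{144400}{169} \approx 854.44$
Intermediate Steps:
$w = -15$ ($w = \left(-5\right) 3 = -15$)
$m = \frac{289}{13}$ ($m = \frac{\left(-2 - 15\right)^{2}}{13} = \left(-17\right)^{2} \cdot \frac{1}{13} = 289 \cdot \frac{1}{13} = \frac{289}{13} \approx 22.231$)
$\left(m + v{\left(-1,\left(-5\right) 3 \right)}\right)^{2} = \left(\frac{289}{13} + 7\right)^{2} = \left(\frac{380}{13}\right)^{2} = \frac{144400}{169}$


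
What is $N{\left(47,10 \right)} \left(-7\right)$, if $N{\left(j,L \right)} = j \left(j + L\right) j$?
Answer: $-881391$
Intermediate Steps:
$N{\left(j,L \right)} = j^{2} \left(L + j\right)$ ($N{\left(j,L \right)} = j \left(L + j\right) j = j^{2} \left(L + j\right)$)
$N{\left(47,10 \right)} \left(-7\right) = 47^{2} \left(10 + 47\right) \left(-7\right) = 2209 \cdot 57 \left(-7\right) = 125913 \left(-7\right) = -881391$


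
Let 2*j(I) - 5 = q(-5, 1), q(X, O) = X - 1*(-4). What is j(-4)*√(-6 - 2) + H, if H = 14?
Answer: 14 + 4*I*√2 ≈ 14.0 + 5.6569*I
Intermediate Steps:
q(X, O) = 4 + X (q(X, O) = X + 4 = 4 + X)
j(I) = 2 (j(I) = 5/2 + (4 - 5)/2 = 5/2 + (½)*(-1) = 5/2 - ½ = 2)
j(-4)*√(-6 - 2) + H = 2*√(-6 - 2) + 14 = 2*√(-8) + 14 = 2*(2*I*√2) + 14 = 4*I*√2 + 14 = 14 + 4*I*√2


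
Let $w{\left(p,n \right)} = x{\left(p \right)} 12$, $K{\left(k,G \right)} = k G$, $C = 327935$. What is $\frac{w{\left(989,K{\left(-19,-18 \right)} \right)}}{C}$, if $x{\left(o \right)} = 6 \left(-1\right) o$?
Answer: $- \frac{71208}{327935} \approx -0.21714$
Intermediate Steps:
$K{\left(k,G \right)} = G k$
$x{\left(o \right)} = - 6 o$
$w{\left(p,n \right)} = - 72 p$ ($w{\left(p,n \right)} = - 6 p 12 = - 72 p$)
$\frac{w{\left(989,K{\left(-19,-18 \right)} \right)}}{C} = \frac{\left(-72\right) 989}{327935} = \left(-71208\right) \frac{1}{327935} = - \frac{71208}{327935}$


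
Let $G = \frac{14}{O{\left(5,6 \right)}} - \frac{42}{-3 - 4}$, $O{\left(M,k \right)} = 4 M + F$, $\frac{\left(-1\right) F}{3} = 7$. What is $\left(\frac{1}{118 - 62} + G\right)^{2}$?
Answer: $\frac{199809}{3136} \approx 63.715$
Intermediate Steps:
$F = -21$ ($F = \left(-3\right) 7 = -21$)
$O{\left(M,k \right)} = -21 + 4 M$ ($O{\left(M,k \right)} = 4 M - 21 = -21 + 4 M$)
$G = -8$ ($G = \frac{14}{-21 + 4 \cdot 5} - \frac{42}{-3 - 4} = \frac{14}{-21 + 20} - \frac{42}{-7} = \frac{14}{-1} - -6 = 14 \left(-1\right) + 6 = -14 + 6 = -8$)
$\left(\frac{1}{118 - 62} + G\right)^{2} = \left(\frac{1}{118 - 62} - 8\right)^{2} = \left(\frac{1}{56} - 8\right)^{2} = \left(- \frac{447}{56}\right)^{2} = \frac{199809}{3136}$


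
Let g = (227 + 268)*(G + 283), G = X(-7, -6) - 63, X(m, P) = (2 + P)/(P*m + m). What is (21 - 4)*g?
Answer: 12952368/7 ≈ 1.8503e+6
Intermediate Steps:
X(m, P) = (2 + P)/(m + P*m)
G = -2209/35 (G = (2 - 6)/((-7)*(1 - 6)) - 63 = -1/7*(-4)/(-5) - 63 = -1/7*(-1/5)*(-4) - 63 = -4/35 - 63 = -2209/35 ≈ -63.114)
g = 761904/7 (g = (227 + 268)*(-2209/35 + 283) = 495*(7696/35) = 761904/7 ≈ 1.0884e+5)
(21 - 4)*g = (21 - 4)*(761904/7) = 17*(761904/7) = 12952368/7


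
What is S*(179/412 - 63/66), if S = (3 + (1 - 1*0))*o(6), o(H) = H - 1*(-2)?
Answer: -18856/1133 ≈ -16.643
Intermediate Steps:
o(H) = 2 + H (o(H) = H + 2 = 2 + H)
S = 32 (S = (3 + (1 - 1*0))*(2 + 6) = (3 + (1 + 0))*8 = (3 + 1)*8 = 4*8 = 32)
S*(179/412 - 63/66) = 32*(179/412 - 63/66) = 32*(179*(1/412) - 63*1/66) = 32*(179/412 - 21/22) = 32*(-2357/4532) = -18856/1133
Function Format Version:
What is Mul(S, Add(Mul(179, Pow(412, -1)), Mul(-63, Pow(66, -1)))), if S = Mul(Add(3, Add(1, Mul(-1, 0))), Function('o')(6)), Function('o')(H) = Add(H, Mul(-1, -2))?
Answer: Rational(-18856, 1133) ≈ -16.643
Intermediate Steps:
Function('o')(H) = Add(2, H) (Function('o')(H) = Add(H, 2) = Add(2, H))
S = 32 (S = Mul(Add(3, Add(1, Mul(-1, 0))), Add(2, 6)) = Mul(Add(3, Add(1, 0)), 8) = Mul(Add(3, 1), 8) = Mul(4, 8) = 32)
Mul(S, Add(Mul(179, Pow(412, -1)), Mul(-63, Pow(66, -1)))) = Mul(32, Add(Mul(179, Pow(412, -1)), Mul(-63, Pow(66, -1)))) = Mul(32, Add(Mul(179, Rational(1, 412)), Mul(-63, Rational(1, 66)))) = Mul(32, Add(Rational(179, 412), Rational(-21, 22))) = Mul(32, Rational(-2357, 4532)) = Rational(-18856, 1133)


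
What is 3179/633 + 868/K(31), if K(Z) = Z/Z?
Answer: 552623/633 ≈ 873.02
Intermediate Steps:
K(Z) = 1
3179/633 + 868/K(31) = 3179/633 + 868/1 = 3179*(1/633) + 868*1 = 3179/633 + 868 = 552623/633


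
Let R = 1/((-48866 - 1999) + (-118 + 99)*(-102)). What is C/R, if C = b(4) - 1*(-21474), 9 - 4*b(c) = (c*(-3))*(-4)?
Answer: -4200725439/4 ≈ -1.0502e+9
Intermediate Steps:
b(c) = 9/4 - 3*c (b(c) = 9/4 - c*(-3)*(-4)/4 = 9/4 - (-3*c)*(-4)/4 = 9/4 - 3*c)
C = 85857/4 (C = (9/4 - 3*4) - 1*(-21474) = (9/4 - 12) + 21474 = -39/4 + 21474 = 85857/4 ≈ 21464.)
R = -1/48927 (R = 1/(-50865 - 19*(-102)) = 1/(-50865 + 1938) = 1/(-48927) = -1/48927 ≈ -2.0439e-5)
C/R = 85857/(4*(-1/48927)) = (85857/4)*(-48927) = -4200725439/4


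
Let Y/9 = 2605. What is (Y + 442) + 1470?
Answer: 25357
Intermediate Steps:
Y = 23445 (Y = 9*2605 = 23445)
(Y + 442) + 1470 = (23445 + 442) + 1470 = 23887 + 1470 = 25357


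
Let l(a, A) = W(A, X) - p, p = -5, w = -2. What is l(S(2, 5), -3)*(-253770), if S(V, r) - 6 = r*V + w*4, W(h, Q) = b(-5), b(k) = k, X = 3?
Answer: 0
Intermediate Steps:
W(h, Q) = -5
S(V, r) = -2 + V*r (S(V, r) = 6 + (r*V - 2*4) = 6 + (V*r - 8) = 6 + (-8 + V*r) = -2 + V*r)
l(a, A) = 0 (l(a, A) = -5 - 1*(-5) = -5 + 5 = 0)
l(S(2, 5), -3)*(-253770) = 0*(-253770) = 0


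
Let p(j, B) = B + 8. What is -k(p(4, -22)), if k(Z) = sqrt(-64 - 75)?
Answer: -I*sqrt(139) ≈ -11.79*I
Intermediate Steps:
p(j, B) = 8 + B
k(Z) = I*sqrt(139) (k(Z) = sqrt(-139) = I*sqrt(139))
-k(p(4, -22)) = -I*sqrt(139)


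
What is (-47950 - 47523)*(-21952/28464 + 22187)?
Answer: -6354557461/3 ≈ -2.1182e+9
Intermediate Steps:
(-47950 - 47523)*(-21952/28464 + 22187) = -95473*(-21952*1/28464 + 22187) = -95473*(-1372/1779 + 22187) = -95473*39469301/1779 = -6354557461/3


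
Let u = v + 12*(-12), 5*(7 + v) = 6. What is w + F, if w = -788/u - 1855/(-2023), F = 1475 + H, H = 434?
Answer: 414561194/216461 ≈ 1915.2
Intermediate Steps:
v = -29/5 (v = -7 + (⅕)*6 = -7 + 6/5 = -29/5 ≈ -5.8000)
F = 1909 (F = 1475 + 434 = 1909)
u = -749/5 (u = -29/5 + 12*(-12) = -29/5 - 144 = -749/5 ≈ -149.80)
w = 1337145/216461 (w = -788/(-749/5) - 1855/(-2023) = -788*(-5/749) - 1855*(-1/2023) = 3940/749 + 265/289 = 1337145/216461 ≈ 6.1773)
w + F = 1337145/216461 + 1909 = 414561194/216461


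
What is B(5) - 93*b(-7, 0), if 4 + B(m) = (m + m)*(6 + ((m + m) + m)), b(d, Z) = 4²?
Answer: -1282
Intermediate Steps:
b(d, Z) = 16
B(m) = -4 + 2*m*(6 + 3*m) (B(m) = -4 + (m + m)*(6 + ((m + m) + m)) = -4 + (2*m)*(6 + (2*m + m)) = -4 + (2*m)*(6 + 3*m) = -4 + 2*m*(6 + 3*m))
B(5) - 93*b(-7, 0) = (-4 + 6*5² + 12*5) - 93*16 = (-4 + 6*25 + 60) - 1488 = (-4 + 150 + 60) - 1488 = 206 - 1488 = -1282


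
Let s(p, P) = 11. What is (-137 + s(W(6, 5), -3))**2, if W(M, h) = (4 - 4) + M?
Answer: 15876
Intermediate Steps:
W(M, h) = M (W(M, h) = 0 + M = M)
(-137 + s(W(6, 5), -3))**2 = (-137 + 11)**2 = (-126)**2 = 15876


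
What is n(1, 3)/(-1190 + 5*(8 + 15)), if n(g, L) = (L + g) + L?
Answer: -7/1075 ≈ -0.0065116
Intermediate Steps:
n(g, L) = g + 2*L
n(1, 3)/(-1190 + 5*(8 + 15)) = (1 + 2*3)/(-1190 + 5*(8 + 15)) = (1 + 6)/(-1190 + 5*23) = 7/(-1190 + 115) = 7/(-1075) = -1/1075*7 = -7/1075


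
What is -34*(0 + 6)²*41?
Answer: -50184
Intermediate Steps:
-34*(0 + 6)²*41 = -34*6²*41 = -34*36*41 = -1224*41 = -50184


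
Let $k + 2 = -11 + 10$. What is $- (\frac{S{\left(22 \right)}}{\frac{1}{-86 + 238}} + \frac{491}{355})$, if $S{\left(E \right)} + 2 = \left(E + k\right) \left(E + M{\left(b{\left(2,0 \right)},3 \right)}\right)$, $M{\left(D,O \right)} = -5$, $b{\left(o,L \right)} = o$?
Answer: $- \frac{17321651}{355} \approx -48793.0$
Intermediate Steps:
$k = -3$ ($k = -2 + \left(-11 + 10\right) = -2 - 1 = -3$)
$S{\left(E \right)} = -2 + \left(-5 + E\right) \left(-3 + E\right)$ ($S{\left(E \right)} = -2 + \left(E - 3\right) \left(E - 5\right) = -2 + \left(-3 + E\right) \left(-5 + E\right) = -2 + \left(-5 + E\right) \left(-3 + E\right)$)
$- (\frac{S{\left(22 \right)}}{\frac{1}{-86 + 238}} + \frac{491}{355}) = - (\frac{13 + 22^{2} - 176}{\frac{1}{-86 + 238}} + \frac{491}{355}) = - (\frac{13 + 484 - 176}{\frac{1}{152}} + 491 \cdot \frac{1}{355}) = - (321 \frac{1}{\frac{1}{152}} + \frac{491}{355}) = - (321 \cdot 152 + \frac{491}{355}) = - (48792 + \frac{491}{355}) = \left(-1\right) \frac{17321651}{355} = - \frac{17321651}{355}$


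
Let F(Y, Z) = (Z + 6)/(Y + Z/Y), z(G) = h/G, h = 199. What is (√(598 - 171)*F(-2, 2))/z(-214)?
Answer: 1712*√427/597 ≈ 59.258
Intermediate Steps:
z(G) = 199/G
F(Y, Z) = (6 + Z)/(Y + Z/Y)
(√(598 - 171)*F(-2, 2))/z(-214) = (√(598 - 171)*(-2*(6 + 2)/(2 + (-2)²)))/((199/(-214))) = (√427*(-2*8/(2 + 4)))/((199*(-1/214))) = (√427*(-2*8/6))/(-199/214) = (√427*(-2*⅙*8))*(-214/199) = (√427*(-8/3))*(-214/199) = -8*√427/3*(-214/199) = 1712*√427/597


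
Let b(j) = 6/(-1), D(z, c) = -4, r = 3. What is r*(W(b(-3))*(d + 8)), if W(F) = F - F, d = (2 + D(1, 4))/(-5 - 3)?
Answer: 0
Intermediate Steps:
b(j) = -6 (b(j) = 6*(-1) = -6)
d = ¼ (d = (2 - 4)/(-5 - 3) = -2/(-8) = -2*(-⅛) = ¼ ≈ 0.25000)
W(F) = 0
r*(W(b(-3))*(d + 8)) = 3*(0*(¼ + 8)) = 3*(0*(33/4)) = 3*0 = 0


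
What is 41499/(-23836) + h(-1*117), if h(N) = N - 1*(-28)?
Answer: -2162903/23836 ≈ -90.741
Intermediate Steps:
h(N) = 28 + N (h(N) = N + 28 = 28 + N)
41499/(-23836) + h(-1*117) = 41499/(-23836) + (28 - 1*117) = 41499*(-1/23836) + (28 - 117) = -41499/23836 - 89 = -2162903/23836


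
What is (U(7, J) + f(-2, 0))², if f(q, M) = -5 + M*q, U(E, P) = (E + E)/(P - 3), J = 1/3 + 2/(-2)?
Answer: 9409/121 ≈ 77.760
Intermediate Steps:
J = -⅔ (J = 1*(⅓) + 2*(-½) = ⅓ - 1 = -⅔ ≈ -0.66667)
U(E, P) = 2*E/(-3 + P) (U(E, P) = (2*E)/(-3 + P) = 2*E/(-3 + P))
(U(7, J) + f(-2, 0))² = (2*7/(-3 - ⅔) + (-5 + 0*(-2)))² = (2*7/(-11/3) + (-5 + 0))² = (2*7*(-3/11) - 5)² = (-42/11 - 5)² = (-97/11)² = 9409/121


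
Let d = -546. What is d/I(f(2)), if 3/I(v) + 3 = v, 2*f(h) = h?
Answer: 364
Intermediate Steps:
f(h) = h/2
I(v) = 3/(-3 + v)
d/I(f(2)) = -546/(3/(-3 + (1/2)*2)) = -546/(3/(-3 + 1)) = -546/(3/(-2)) = -546/(3*(-1/2)) = -546/(-3/2) = -546*(-2/3) = 364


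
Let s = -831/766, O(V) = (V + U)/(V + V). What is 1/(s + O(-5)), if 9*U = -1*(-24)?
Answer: -5745/4892 ≈ -1.1744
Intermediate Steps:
U = 8/3 (U = (-1*(-24))/9 = (⅑)*24 = 8/3 ≈ 2.6667)
O(V) = (8/3 + V)/(2*V) (O(V) = (V + 8/3)/(V + V) = (8/3 + V)/((2*V)) = (8/3 + V)*(1/(2*V)) = (8/3 + V)/(2*V))
s = -831/766 (s = -831*1/766 = -831/766 ≈ -1.0849)
1/(s + O(-5)) = 1/(-831/766 + (⅙)*(8 + 3*(-5))/(-5)) = 1/(-831/766 + (⅙)*(-⅕)*(8 - 15)) = 1/(-831/766 + (⅙)*(-⅕)*(-7)) = 1/(-831/766 + 7/30) = 1/(-4892/5745) = -5745/4892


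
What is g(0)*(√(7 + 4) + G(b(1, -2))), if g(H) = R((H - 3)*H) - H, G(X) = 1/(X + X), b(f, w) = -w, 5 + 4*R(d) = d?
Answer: -5/16 - 5*√11/4 ≈ -4.4583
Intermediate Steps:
R(d) = -5/4 + d/4
G(X) = 1/(2*X)
g(H) = -5/4 - H + H*(-3 + H)/4 (g(H) = (-5/4 + ((H - 3)*H)/4) - H = (-5/4 + ((-3 + H)*H)/4) - H = (-5/4 + (H*(-3 + H))/4) - H = (-5/4 + H*(-3 + H)/4) - H = -5/4 - H + H*(-3 + H)/4)
g(0)*(√(7 + 4) + G(b(1, -2))) = (-5/4 - 7/4*0 + (¼)*0²)*(√(7 + 4) + 1/(2*((-1*(-2))))) = (-5/4 + 0 + (¼)*0)*(√11 + (½)/2) = (-5/4 + 0 + 0)*(√11 + (½)*(½)) = -5*(√11 + ¼)/4 = -5*(¼ + √11)/4 = -5/16 - 5*√11/4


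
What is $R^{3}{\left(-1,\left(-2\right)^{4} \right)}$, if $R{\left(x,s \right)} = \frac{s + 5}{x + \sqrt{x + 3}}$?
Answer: $64827 + 46305 \sqrt{2} \approx 1.3031 \cdot 10^{5}$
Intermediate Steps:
$R{\left(x,s \right)} = \frac{5 + s}{x + \sqrt{3 + x}}$
$R^{3}{\left(-1,\left(-2\right)^{4} \right)} = \left(\frac{5 + \left(-2\right)^{4}}{-1 + \sqrt{3 - 1}}\right)^{3} = \left(\frac{5 + 16}{-1 + \sqrt{2}}\right)^{3} = \left(\frac{1}{-1 + \sqrt{2}} \cdot 21\right)^{3} = \left(\frac{21}{-1 + \sqrt{2}}\right)^{3} = \frac{9261}{\left(-1 + \sqrt{2}\right)^{3}}$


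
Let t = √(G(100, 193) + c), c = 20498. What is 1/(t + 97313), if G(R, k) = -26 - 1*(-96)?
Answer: 97313/9469799401 - 2*√5142/9469799401 ≈ 1.0261e-5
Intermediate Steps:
G(R, k) = 70 (G(R, k) = -26 + 96 = 70)
t = 2*√5142 (t = √(70 + 20498) = √20568 = 2*√5142 ≈ 143.42)
1/(t + 97313) = 1/(2*√5142 + 97313) = 1/(97313 + 2*√5142)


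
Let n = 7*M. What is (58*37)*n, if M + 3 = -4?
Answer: -105154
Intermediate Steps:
M = -7 (M = -3 - 4 = -7)
n = -49 (n = 7*(-7) = -49)
(58*37)*n = (58*37)*(-49) = 2146*(-49) = -105154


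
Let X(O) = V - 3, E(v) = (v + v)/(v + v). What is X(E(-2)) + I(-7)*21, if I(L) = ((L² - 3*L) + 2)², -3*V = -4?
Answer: 326587/3 ≈ 1.0886e+5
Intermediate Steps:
V = 4/3 (V = -⅓*(-4) = 4/3 ≈ 1.3333)
E(v) = 1 (E(v) = (2*v)/((2*v)) = (2*v)*(1/(2*v)) = 1)
X(O) = -5/3 (X(O) = 4/3 - 3 = -5/3)
I(L) = (2 + L² - 3*L)²
X(E(-2)) + I(-7)*21 = -5/3 + (2 + (-7)² - 3*(-7))²*21 = -5/3 + (2 + 49 + 21)²*21 = -5/3 + 72²*21 = -5/3 + 5184*21 = -5/3 + 108864 = 326587/3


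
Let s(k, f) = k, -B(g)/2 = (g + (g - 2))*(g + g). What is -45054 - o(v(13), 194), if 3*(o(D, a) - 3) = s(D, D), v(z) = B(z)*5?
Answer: -42977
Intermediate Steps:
B(g) = -4*g*(-2 + 2*g) (B(g) = -2*(g + (g - 2))*(g + g) = -2*(g + (-2 + g))*2*g = -2*(-2 + 2*g)*2*g = -4*g*(-2 + 2*g))
v(z) = 40*z*(1 - z) (v(z) = (8*z*(1 - z))*5 = 40*z*(1 - z))
o(D, a) = 3 + D/3
-45054 - o(v(13), 194) = -45054 - (3 + (40*13*(1 - 1*13))/3) = -45054 - (3 + (40*13*(1 - 13))/3) = -45054 - (3 + (40*13*(-12))/3) = -45054 - (3 + (⅓)*(-6240)) = -45054 - (3 - 2080) = -45054 - 1*(-2077) = -45054 + 2077 = -42977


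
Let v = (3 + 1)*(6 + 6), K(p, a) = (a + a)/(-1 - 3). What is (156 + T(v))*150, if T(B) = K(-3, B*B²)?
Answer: -8271000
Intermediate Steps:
K(p, a) = -a/2 (K(p, a) = (2*a)/(-4) = (2*a)*(-¼) = -a/2)
v = 48 (v = 4*12 = 48)
T(B) = -B³/2 (T(B) = -B*B²/2 = -B³/2)
(156 + T(v))*150 = (156 - ½*48³)*150 = (156 - ½*110592)*150 = (156 - 55296)*150 = -55140*150 = -8271000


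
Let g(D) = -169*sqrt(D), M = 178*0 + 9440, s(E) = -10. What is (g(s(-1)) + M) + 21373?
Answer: 30813 - 169*I*sqrt(10) ≈ 30813.0 - 534.42*I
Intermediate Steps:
M = 9440 (M = 0 + 9440 = 9440)
(g(s(-1)) + M) + 21373 = (-169*I*sqrt(10) + 9440) + 21373 = (9440 - 169*I*sqrt(10)) + 21373 = 30813 - 169*I*sqrt(10)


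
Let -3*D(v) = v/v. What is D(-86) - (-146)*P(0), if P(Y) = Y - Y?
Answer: -1/3 ≈ -0.33333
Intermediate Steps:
P(Y) = 0
D(v) = -1/3 (D(v) = -v/(3*v) = -1/3*1 = -1/3)
D(-86) - (-146)*P(0) = -1/3 - (-146)*0 = -1/3 - 1*0 = -1/3 + 0 = -1/3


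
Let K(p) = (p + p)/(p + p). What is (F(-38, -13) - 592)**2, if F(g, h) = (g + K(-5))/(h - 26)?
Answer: 531348601/1521 ≈ 3.4934e+5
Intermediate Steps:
K(p) = 1 (K(p) = (2*p)/((2*p)) = (2*p)*(1/(2*p)) = 1)
F(g, h) = (1 + g)/(-26 + h) (F(g, h) = (g + 1)/(h - 26) = (1 + g)/(-26 + h))
(F(-38, -13) - 592)**2 = ((1 - 38)/(-26 - 13) - 592)**2 = (-37/(-39) - 592)**2 = (-1/39*(-37) - 592)**2 = (37/39 - 592)**2 = (-23051/39)**2 = 531348601/1521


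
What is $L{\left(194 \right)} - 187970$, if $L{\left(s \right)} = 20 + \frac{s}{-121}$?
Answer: $- \frac{22742144}{121} \approx -1.8795 \cdot 10^{5}$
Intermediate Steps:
$L{\left(s \right)} = 20 - \frac{s}{121}$ ($L{\left(s \right)} = 20 + s \left(- \frac{1}{121}\right) = 20 - \frac{s}{121}$)
$L{\left(194 \right)} - 187970 = \left(20 - \frac{194}{121}\right) - 187970 = \frac{2226}{121} - 187970 = - \frac{22742144}{121}$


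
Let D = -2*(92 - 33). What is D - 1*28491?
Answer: -28609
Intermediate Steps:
D = -118 (D = -2*59 = -118)
D - 1*28491 = -118 - 1*28491 = -118 - 28491 = -28609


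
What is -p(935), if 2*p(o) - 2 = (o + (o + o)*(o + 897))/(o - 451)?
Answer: -311613/88 ≈ -3541.1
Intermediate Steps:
p(o) = 1 + (o + 2*o*(897 + o))/(2*(-451 + o)) (p(o) = 1 + ((o + (o + o)*(o + 897))/(o - 451))/2 = 1 + ((o + (2*o)*(897 + o))/(-451 + o))/2 = 1 + ((o + 2*o*(897 + o))/(-451 + o))/2 = 1 + (o + 2*o*(897 + o))/(2*(-451 + o)))
-p(935) = -(-451 + 935² + (1797/2)*935)/(-451 + 935) = -(-451 + 874225 + 1680195/2)/484 = -3427743/(484*2) = -1*311613/88 = -311613/88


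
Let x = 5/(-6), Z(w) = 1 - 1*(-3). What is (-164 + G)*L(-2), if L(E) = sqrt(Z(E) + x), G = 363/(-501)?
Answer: -27509*sqrt(114)/1002 ≈ -293.13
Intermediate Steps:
Z(w) = 4 (Z(w) = 1 + 3 = 4)
G = -121/167 (G = 363*(-1/501) = -121/167 ≈ -0.72455)
x = -5/6 (x = 5*(-1/6) = -5/6 ≈ -0.83333)
L(E) = sqrt(114)/6 (L(E) = sqrt(4 - 5/6) = sqrt(19/6) = sqrt(114)/6)
(-164 + G)*L(-2) = (-164 - 121/167)*(sqrt(114)/6) = -27509*sqrt(114)/1002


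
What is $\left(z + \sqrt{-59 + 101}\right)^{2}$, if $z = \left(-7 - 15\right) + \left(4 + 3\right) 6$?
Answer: $\left(20 + \sqrt{42}\right)^{2} \approx 701.23$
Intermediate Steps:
$z = 20$ ($z = -22 + 7 \cdot 6 = -22 + 42 = 20$)
$\left(z + \sqrt{-59 + 101}\right)^{2} = \left(20 + \sqrt{-59 + 101}\right)^{2} = \left(20 + \sqrt{42}\right)^{2}$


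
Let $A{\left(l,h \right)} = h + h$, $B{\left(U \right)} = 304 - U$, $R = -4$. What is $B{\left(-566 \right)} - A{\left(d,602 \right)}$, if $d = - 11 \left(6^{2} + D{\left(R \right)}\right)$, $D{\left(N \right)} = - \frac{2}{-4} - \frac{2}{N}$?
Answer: $-334$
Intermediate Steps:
$D{\left(N \right)} = \frac{1}{2} - \frac{2}{N}$ ($D{\left(N \right)} = \left(-2\right) \left(- \frac{1}{4}\right) - \frac{2}{N} = \frac{1}{2} - \frac{2}{N}$)
$d = -407$ ($d = - 11 \left(6^{2} + \frac{-4 - 4}{2 \left(-4\right)}\right) = - 11 \left(36 + \frac{1}{2} \left(- \frac{1}{4}\right) \left(-8\right)\right) = - 11 \left(36 + 1\right) = \left(-11\right) 37 = -407$)
$A{\left(l,h \right)} = 2 h$
$B{\left(-566 \right)} - A{\left(d,602 \right)} = \left(304 - -566\right) - 2 \cdot 602 = \left(304 + 566\right) - 1204 = 870 - 1204 = -334$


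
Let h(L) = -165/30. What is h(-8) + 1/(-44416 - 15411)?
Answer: -658099/119654 ≈ -5.5000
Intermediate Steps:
h(L) = -11/2 (h(L) = -165*1/30 = -11/2)
h(-8) + 1/(-44416 - 15411) = -11/2 + 1/(-44416 - 15411) = -11/2 + 1/(-59827) = -11/2 - 1/59827 = -658099/119654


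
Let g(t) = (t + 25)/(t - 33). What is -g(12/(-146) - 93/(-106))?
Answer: 199603/249201 ≈ 0.80097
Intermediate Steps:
g(t) = (25 + t)/(-33 + t)
-g(12/(-146) - 93/(-106)) = -(25 + (12/(-146) - 93/(-106)))/(-33 + (12/(-146) - 93/(-106))) = -(25 + (12*(-1/146) - 93*(-1/106)))/(-33 + (12*(-1/146) - 93*(-1/106))) = -(25 + (-6/73 + 93/106))/(-33 + (-6/73 + 93/106)) = -(25 + 6153/7738)/(-33 + 6153/7738) = -199603/((-249201/7738)*7738) = -(-7738)*199603/(249201*7738) = -1*(-199603/249201) = 199603/249201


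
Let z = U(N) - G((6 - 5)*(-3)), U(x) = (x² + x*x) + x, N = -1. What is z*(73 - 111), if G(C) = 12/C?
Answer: -190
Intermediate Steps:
U(x) = x + 2*x² (U(x) = (x² + x²) + x = 2*x² + x = x + 2*x²)
z = 5 (z = -(1 + 2*(-1)) - 12/((6 - 5)*(-3)) = -(1 - 2) - 12/(1*(-3)) = -1*(-1) - 12/(-3) = 1 - 12*(-1)/3 = 1 - 1*(-4) = 1 + 4 = 5)
z*(73 - 111) = 5*(73 - 111) = 5*(-38) = -190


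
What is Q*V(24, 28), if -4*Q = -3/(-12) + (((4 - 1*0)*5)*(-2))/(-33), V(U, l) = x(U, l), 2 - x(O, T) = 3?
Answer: 193/528 ≈ 0.36553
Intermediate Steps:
x(O, T) = -1 (x(O, T) = 2 - 1*3 = 2 - 3 = -1)
V(U, l) = -1
Q = -193/528 (Q = -(-3/(-12) + (((4 - 1*0)*5)*(-2))/(-33))/4 = -(-3*(-1/12) + (((4 + 0)*5)*(-2))*(-1/33))/4 = -(1/4 + ((4*5)*(-2))*(-1/33))/4 = -(1/4 + (20*(-2))*(-1/33))/4 = -(1/4 - 40*(-1/33))/4 = -(1/4 + 40/33)/4 = -1/4*193/132 = -193/528 ≈ -0.36553)
Q*V(24, 28) = -193/528*(-1) = 193/528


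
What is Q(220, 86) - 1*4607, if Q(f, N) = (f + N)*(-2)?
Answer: -5219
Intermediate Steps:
Q(f, N) = -2*N - 2*f (Q(f, N) = (N + f)*(-2) = -2*N - 2*f)
Q(220, 86) - 1*4607 = (-2*86 - 2*220) - 1*4607 = (-172 - 440) - 4607 = -612 - 4607 = -5219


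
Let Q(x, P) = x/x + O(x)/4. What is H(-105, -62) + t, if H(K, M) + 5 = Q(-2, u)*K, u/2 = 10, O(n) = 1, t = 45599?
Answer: 181851/4 ≈ 45463.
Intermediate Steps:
u = 20 (u = 2*10 = 20)
Q(x, P) = 5/4 (Q(x, P) = x/x + 1/4 = 1 + 1*(¼) = 1 + ¼ = 5/4)
H(K, M) = -5 + 5*K/4
H(-105, -62) + t = (-5 + (5/4)*(-105)) + 45599 = (-5 - 525/4) + 45599 = -545/4 + 45599 = 181851/4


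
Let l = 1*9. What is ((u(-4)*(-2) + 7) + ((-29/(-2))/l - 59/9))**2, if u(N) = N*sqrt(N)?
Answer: -81575/324 + 592*I/9 ≈ -251.77 + 65.778*I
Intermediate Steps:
l = 9
u(N) = N**(3/2)
((u(-4)*(-2) + 7) + ((-29/(-2))/l - 59/9))**2 = (((-4)**(3/2)*(-2) + 7) + (-29/(-2)/9 - 59/9))**2 = ((-8*I*(-2) + 7) + (-29*(-1/2)*(1/9) - 59*1/9))**2 = ((16*I + 7) + ((29/2)*(1/9) - 59/9))**2 = ((7 + 16*I) + (29/18 - 59/9))**2 = ((7 + 16*I) - 89/18)**2 = (37/18 + 16*I)**2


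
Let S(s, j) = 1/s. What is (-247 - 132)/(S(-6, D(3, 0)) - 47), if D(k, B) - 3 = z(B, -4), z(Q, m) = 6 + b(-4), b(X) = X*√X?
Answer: 2274/283 ≈ 8.0353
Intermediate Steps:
b(X) = X^(3/2)
z(Q, m) = 6 - 8*I (z(Q, m) = 6 + (-4)^(3/2) = 6 - 8*I)
D(k, B) = 9 - 8*I (D(k, B) = 3 + (6 - 8*I) = 9 - 8*I)
(-247 - 132)/(S(-6, D(3, 0)) - 47) = (-247 - 132)/(1/(-6) - 47) = -379/(-⅙ - 47) = -379/(-283/6) = -379*(-6/283) = 2274/283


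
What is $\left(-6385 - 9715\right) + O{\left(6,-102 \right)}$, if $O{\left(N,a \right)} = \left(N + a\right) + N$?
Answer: $-16190$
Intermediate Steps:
$O{\left(N,a \right)} = a + 2 N$
$\left(-6385 - 9715\right) + O{\left(6,-102 \right)} = \left(-6385 - 9715\right) + \left(-102 + 2 \cdot 6\right) = -16100 + \left(-102 + 12\right) = -16100 - 90 = -16190$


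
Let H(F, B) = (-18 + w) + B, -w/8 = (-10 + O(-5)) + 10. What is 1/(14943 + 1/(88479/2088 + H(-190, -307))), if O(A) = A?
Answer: 1941/29004355 ≈ 6.6921e-5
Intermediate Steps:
w = 40 (w = -8*((-10 - 5) + 10) = -8*(-15 + 10) = -8*(-5) = 40)
H(F, B) = 22 + B (H(F, B) = (-18 + 40) + B = 22 + B)
1/(14943 + 1/(88479/2088 + H(-190, -307))) = 1/(14943 + 1/(88479/2088 + (22 - 307))) = 1/(14943 + 1/(88479*(1/2088) - 285)) = 1/(14943 + 1/(339/8 - 285)) = 1/(14943 + 1/(-1941/8)) = 1/(14943 - 8/1941) = 1/(29004355/1941) = 1941/29004355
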